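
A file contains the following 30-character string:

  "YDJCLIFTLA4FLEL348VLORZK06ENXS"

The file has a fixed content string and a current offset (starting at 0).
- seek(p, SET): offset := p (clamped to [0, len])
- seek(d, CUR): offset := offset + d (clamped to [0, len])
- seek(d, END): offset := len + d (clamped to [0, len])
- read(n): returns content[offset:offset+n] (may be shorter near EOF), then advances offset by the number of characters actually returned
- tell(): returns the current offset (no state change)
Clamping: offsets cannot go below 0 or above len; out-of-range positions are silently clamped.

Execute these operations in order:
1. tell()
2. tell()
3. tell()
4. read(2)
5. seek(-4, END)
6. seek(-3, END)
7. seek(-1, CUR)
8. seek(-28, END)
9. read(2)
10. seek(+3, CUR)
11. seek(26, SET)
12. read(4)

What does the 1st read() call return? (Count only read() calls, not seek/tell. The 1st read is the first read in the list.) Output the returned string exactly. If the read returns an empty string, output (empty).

Answer: YD

Derivation:
After 1 (tell()): offset=0
After 2 (tell()): offset=0
After 3 (tell()): offset=0
After 4 (read(2)): returned 'YD', offset=2
After 5 (seek(-4, END)): offset=26
After 6 (seek(-3, END)): offset=27
After 7 (seek(-1, CUR)): offset=26
After 8 (seek(-28, END)): offset=2
After 9 (read(2)): returned 'JC', offset=4
After 10 (seek(+3, CUR)): offset=7
After 11 (seek(26, SET)): offset=26
After 12 (read(4)): returned 'ENXS', offset=30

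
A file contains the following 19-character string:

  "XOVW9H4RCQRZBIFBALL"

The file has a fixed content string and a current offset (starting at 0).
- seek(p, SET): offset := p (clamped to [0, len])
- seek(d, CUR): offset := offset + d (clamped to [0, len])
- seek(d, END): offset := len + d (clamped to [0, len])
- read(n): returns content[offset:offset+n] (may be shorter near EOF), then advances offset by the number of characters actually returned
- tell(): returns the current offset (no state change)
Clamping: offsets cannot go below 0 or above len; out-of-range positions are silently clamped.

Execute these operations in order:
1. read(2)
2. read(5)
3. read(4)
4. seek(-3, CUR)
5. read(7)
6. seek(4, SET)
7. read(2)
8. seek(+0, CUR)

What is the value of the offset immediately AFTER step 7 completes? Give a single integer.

Answer: 6

Derivation:
After 1 (read(2)): returned 'XO', offset=2
After 2 (read(5)): returned 'VW9H4', offset=7
After 3 (read(4)): returned 'RCQR', offset=11
After 4 (seek(-3, CUR)): offset=8
After 5 (read(7)): returned 'CQRZBIF', offset=15
After 6 (seek(4, SET)): offset=4
After 7 (read(2)): returned '9H', offset=6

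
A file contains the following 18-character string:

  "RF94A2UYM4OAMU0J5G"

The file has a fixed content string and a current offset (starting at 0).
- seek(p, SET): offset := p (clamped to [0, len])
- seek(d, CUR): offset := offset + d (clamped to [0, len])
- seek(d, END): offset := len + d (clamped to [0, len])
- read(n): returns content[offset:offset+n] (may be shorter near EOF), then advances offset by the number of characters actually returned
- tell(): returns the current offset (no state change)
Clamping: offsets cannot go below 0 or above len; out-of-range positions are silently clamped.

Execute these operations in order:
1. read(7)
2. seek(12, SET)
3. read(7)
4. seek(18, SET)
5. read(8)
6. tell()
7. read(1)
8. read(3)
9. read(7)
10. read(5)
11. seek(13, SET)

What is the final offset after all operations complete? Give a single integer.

After 1 (read(7)): returned 'RF94A2U', offset=7
After 2 (seek(12, SET)): offset=12
After 3 (read(7)): returned 'MU0J5G', offset=18
After 4 (seek(18, SET)): offset=18
After 5 (read(8)): returned '', offset=18
After 6 (tell()): offset=18
After 7 (read(1)): returned '', offset=18
After 8 (read(3)): returned '', offset=18
After 9 (read(7)): returned '', offset=18
After 10 (read(5)): returned '', offset=18
After 11 (seek(13, SET)): offset=13

Answer: 13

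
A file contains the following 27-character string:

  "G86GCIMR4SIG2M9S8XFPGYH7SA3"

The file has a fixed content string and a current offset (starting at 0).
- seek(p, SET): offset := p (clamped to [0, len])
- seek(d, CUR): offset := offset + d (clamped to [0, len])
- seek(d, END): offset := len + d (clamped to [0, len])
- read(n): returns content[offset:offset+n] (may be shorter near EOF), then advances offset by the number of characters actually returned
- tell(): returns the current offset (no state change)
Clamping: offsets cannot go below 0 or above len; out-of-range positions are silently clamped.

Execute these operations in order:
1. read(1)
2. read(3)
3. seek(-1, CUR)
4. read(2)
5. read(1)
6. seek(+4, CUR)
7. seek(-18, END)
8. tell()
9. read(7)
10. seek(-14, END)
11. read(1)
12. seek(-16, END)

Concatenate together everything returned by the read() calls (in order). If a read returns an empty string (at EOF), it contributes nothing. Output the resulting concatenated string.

After 1 (read(1)): returned 'G', offset=1
After 2 (read(3)): returned '86G', offset=4
After 3 (seek(-1, CUR)): offset=3
After 4 (read(2)): returned 'GC', offset=5
After 5 (read(1)): returned 'I', offset=6
After 6 (seek(+4, CUR)): offset=10
After 7 (seek(-18, END)): offset=9
After 8 (tell()): offset=9
After 9 (read(7)): returned 'SIG2M9S', offset=16
After 10 (seek(-14, END)): offset=13
After 11 (read(1)): returned 'M', offset=14
After 12 (seek(-16, END)): offset=11

Answer: G86GGCISIG2M9SM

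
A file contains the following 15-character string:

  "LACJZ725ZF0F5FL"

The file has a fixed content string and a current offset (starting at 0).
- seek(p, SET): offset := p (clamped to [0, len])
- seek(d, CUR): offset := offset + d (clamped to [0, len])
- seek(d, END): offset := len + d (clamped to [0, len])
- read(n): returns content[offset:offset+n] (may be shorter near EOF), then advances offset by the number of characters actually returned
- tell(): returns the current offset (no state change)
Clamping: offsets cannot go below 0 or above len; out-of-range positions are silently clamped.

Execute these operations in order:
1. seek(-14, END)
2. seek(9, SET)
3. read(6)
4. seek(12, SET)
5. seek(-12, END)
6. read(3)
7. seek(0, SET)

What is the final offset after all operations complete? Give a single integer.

After 1 (seek(-14, END)): offset=1
After 2 (seek(9, SET)): offset=9
After 3 (read(6)): returned 'F0F5FL', offset=15
After 4 (seek(12, SET)): offset=12
After 5 (seek(-12, END)): offset=3
After 6 (read(3)): returned 'JZ7', offset=6
After 7 (seek(0, SET)): offset=0

Answer: 0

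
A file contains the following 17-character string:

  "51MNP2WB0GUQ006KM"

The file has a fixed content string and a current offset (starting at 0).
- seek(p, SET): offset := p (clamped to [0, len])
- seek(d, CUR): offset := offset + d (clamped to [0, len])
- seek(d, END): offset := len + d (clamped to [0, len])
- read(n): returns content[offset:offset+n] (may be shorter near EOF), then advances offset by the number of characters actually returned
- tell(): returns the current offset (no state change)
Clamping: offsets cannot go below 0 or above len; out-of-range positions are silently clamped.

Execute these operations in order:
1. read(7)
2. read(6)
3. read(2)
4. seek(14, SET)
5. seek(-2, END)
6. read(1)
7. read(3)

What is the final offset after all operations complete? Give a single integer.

After 1 (read(7)): returned '51MNP2W', offset=7
After 2 (read(6)): returned 'B0GUQ0', offset=13
After 3 (read(2)): returned '06', offset=15
After 4 (seek(14, SET)): offset=14
After 5 (seek(-2, END)): offset=15
After 6 (read(1)): returned 'K', offset=16
After 7 (read(3)): returned 'M', offset=17

Answer: 17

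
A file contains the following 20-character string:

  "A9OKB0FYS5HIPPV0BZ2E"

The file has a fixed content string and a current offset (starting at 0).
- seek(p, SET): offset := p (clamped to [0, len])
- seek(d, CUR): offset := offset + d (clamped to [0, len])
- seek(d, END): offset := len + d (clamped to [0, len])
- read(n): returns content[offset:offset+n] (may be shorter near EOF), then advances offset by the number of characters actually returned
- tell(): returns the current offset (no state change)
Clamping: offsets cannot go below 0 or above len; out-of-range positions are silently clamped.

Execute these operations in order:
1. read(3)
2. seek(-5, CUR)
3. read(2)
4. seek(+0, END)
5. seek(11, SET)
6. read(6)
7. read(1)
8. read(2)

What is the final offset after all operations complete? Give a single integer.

Answer: 20

Derivation:
After 1 (read(3)): returned 'A9O', offset=3
After 2 (seek(-5, CUR)): offset=0
After 3 (read(2)): returned 'A9', offset=2
After 4 (seek(+0, END)): offset=20
After 5 (seek(11, SET)): offset=11
After 6 (read(6)): returned 'IPPV0B', offset=17
After 7 (read(1)): returned 'Z', offset=18
After 8 (read(2)): returned '2E', offset=20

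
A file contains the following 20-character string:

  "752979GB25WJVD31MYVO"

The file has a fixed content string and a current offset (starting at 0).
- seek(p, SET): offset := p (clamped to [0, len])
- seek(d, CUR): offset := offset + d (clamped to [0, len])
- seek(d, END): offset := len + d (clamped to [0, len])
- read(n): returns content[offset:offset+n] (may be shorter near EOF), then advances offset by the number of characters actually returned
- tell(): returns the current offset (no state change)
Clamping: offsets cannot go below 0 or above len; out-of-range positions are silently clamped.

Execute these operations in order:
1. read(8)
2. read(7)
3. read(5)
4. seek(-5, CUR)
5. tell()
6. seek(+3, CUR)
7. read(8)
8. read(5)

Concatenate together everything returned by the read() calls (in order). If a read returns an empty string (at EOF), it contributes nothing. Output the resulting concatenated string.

After 1 (read(8)): returned '752979GB', offset=8
After 2 (read(7)): returned '25WJVD3', offset=15
After 3 (read(5)): returned '1MYVO', offset=20
After 4 (seek(-5, CUR)): offset=15
After 5 (tell()): offset=15
After 6 (seek(+3, CUR)): offset=18
After 7 (read(8)): returned 'VO', offset=20
After 8 (read(5)): returned '', offset=20

Answer: 752979GB25WJVD31MYVOVO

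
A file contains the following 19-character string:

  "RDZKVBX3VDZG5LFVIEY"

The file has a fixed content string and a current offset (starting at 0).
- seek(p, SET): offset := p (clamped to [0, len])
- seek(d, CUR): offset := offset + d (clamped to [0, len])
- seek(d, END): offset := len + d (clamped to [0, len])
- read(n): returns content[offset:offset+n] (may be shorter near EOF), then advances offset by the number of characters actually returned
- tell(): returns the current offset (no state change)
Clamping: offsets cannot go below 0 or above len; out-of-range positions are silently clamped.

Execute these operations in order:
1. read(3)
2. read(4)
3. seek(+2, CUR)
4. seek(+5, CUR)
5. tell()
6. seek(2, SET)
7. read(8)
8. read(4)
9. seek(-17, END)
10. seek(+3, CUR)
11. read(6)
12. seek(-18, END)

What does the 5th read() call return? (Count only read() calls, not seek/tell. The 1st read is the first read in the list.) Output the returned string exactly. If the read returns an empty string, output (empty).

After 1 (read(3)): returned 'RDZ', offset=3
After 2 (read(4)): returned 'KVBX', offset=7
After 3 (seek(+2, CUR)): offset=9
After 4 (seek(+5, CUR)): offset=14
After 5 (tell()): offset=14
After 6 (seek(2, SET)): offset=2
After 7 (read(8)): returned 'ZKVBX3VD', offset=10
After 8 (read(4)): returned 'ZG5L', offset=14
After 9 (seek(-17, END)): offset=2
After 10 (seek(+3, CUR)): offset=5
After 11 (read(6)): returned 'BX3VDZ', offset=11
After 12 (seek(-18, END)): offset=1

Answer: BX3VDZ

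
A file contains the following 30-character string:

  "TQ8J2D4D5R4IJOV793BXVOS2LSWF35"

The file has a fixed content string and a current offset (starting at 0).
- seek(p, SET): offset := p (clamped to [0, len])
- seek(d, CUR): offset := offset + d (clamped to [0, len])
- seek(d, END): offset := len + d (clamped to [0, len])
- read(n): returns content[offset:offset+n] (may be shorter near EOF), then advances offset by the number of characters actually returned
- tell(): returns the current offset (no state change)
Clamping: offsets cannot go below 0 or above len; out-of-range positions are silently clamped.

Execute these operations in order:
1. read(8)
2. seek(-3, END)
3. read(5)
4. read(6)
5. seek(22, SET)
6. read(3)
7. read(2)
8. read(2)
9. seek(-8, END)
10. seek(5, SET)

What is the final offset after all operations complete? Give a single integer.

After 1 (read(8)): returned 'TQ8J2D4D', offset=8
After 2 (seek(-3, END)): offset=27
After 3 (read(5)): returned 'F35', offset=30
After 4 (read(6)): returned '', offset=30
After 5 (seek(22, SET)): offset=22
After 6 (read(3)): returned 'S2L', offset=25
After 7 (read(2)): returned 'SW', offset=27
After 8 (read(2)): returned 'F3', offset=29
After 9 (seek(-8, END)): offset=22
After 10 (seek(5, SET)): offset=5

Answer: 5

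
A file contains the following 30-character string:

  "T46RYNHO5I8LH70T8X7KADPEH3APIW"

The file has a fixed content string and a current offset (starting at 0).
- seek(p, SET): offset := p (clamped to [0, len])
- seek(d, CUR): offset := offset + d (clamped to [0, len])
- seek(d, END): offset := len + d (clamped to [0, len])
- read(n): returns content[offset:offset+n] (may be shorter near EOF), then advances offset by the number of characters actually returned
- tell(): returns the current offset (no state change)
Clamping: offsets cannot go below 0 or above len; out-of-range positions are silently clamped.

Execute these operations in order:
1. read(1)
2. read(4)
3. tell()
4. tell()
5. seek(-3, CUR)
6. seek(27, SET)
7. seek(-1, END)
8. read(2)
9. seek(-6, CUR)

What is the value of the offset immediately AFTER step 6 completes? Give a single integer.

Answer: 27

Derivation:
After 1 (read(1)): returned 'T', offset=1
After 2 (read(4)): returned '46RY', offset=5
After 3 (tell()): offset=5
After 4 (tell()): offset=5
After 5 (seek(-3, CUR)): offset=2
After 6 (seek(27, SET)): offset=27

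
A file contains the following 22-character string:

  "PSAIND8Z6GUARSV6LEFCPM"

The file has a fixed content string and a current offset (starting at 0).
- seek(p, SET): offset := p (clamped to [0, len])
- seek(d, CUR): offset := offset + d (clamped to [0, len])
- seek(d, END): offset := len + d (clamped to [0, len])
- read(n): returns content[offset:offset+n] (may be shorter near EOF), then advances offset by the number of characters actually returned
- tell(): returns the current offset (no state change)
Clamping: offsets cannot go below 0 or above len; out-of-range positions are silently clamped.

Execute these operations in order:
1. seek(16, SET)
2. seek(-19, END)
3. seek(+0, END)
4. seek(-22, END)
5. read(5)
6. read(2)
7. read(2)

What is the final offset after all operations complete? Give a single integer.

Answer: 9

Derivation:
After 1 (seek(16, SET)): offset=16
After 2 (seek(-19, END)): offset=3
After 3 (seek(+0, END)): offset=22
After 4 (seek(-22, END)): offset=0
After 5 (read(5)): returned 'PSAIN', offset=5
After 6 (read(2)): returned 'D8', offset=7
After 7 (read(2)): returned 'Z6', offset=9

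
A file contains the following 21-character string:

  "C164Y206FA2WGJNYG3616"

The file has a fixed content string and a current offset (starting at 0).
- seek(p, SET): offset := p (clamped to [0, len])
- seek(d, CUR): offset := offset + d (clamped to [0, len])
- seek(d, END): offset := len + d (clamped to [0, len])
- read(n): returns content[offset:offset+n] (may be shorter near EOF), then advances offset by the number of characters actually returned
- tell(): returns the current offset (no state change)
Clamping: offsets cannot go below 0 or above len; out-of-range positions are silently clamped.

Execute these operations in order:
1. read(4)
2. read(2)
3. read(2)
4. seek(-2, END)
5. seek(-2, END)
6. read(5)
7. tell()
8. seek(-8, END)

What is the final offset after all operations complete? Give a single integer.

After 1 (read(4)): returned 'C164', offset=4
After 2 (read(2)): returned 'Y2', offset=6
After 3 (read(2)): returned '06', offset=8
After 4 (seek(-2, END)): offset=19
After 5 (seek(-2, END)): offset=19
After 6 (read(5)): returned '16', offset=21
After 7 (tell()): offset=21
After 8 (seek(-8, END)): offset=13

Answer: 13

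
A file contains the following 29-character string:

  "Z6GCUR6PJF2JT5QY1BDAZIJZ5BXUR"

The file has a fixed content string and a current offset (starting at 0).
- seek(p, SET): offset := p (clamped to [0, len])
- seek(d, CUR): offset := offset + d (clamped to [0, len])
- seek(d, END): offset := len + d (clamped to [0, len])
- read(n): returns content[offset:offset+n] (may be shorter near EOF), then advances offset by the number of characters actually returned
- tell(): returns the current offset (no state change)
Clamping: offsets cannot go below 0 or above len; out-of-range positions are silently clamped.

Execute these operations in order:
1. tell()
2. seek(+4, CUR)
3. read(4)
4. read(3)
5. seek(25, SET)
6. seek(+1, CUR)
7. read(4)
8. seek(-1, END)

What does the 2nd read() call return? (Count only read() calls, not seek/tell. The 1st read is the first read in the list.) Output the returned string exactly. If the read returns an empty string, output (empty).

Answer: JF2

Derivation:
After 1 (tell()): offset=0
After 2 (seek(+4, CUR)): offset=4
After 3 (read(4)): returned 'UR6P', offset=8
After 4 (read(3)): returned 'JF2', offset=11
After 5 (seek(25, SET)): offset=25
After 6 (seek(+1, CUR)): offset=26
After 7 (read(4)): returned 'XUR', offset=29
After 8 (seek(-1, END)): offset=28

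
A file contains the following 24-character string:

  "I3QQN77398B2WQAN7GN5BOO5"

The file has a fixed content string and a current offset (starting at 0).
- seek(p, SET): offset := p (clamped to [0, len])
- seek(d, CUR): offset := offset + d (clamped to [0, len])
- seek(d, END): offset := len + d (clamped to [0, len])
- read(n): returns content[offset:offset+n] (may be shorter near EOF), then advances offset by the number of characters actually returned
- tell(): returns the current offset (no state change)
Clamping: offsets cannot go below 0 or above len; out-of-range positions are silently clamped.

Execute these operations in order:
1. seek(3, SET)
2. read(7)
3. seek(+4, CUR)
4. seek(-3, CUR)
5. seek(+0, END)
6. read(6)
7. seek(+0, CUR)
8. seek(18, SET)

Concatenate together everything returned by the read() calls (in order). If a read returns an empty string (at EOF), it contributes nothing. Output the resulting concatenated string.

Answer: QN77398

Derivation:
After 1 (seek(3, SET)): offset=3
After 2 (read(7)): returned 'QN77398', offset=10
After 3 (seek(+4, CUR)): offset=14
After 4 (seek(-3, CUR)): offset=11
After 5 (seek(+0, END)): offset=24
After 6 (read(6)): returned '', offset=24
After 7 (seek(+0, CUR)): offset=24
After 8 (seek(18, SET)): offset=18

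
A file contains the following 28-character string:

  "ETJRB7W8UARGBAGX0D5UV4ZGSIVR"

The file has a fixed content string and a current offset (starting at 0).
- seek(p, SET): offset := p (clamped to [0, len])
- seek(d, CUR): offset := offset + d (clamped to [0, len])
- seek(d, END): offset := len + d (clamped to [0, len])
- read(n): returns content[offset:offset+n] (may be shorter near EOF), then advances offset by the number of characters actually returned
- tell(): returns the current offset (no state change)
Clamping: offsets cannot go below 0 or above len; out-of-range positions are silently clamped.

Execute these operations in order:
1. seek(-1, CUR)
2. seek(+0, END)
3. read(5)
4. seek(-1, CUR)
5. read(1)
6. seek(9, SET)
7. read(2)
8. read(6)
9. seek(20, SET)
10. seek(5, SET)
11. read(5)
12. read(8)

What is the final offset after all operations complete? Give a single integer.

Answer: 18

Derivation:
After 1 (seek(-1, CUR)): offset=0
After 2 (seek(+0, END)): offset=28
After 3 (read(5)): returned '', offset=28
After 4 (seek(-1, CUR)): offset=27
After 5 (read(1)): returned 'R', offset=28
After 6 (seek(9, SET)): offset=9
After 7 (read(2)): returned 'AR', offset=11
After 8 (read(6)): returned 'GBAGX0', offset=17
After 9 (seek(20, SET)): offset=20
After 10 (seek(5, SET)): offset=5
After 11 (read(5)): returned '7W8UA', offset=10
After 12 (read(8)): returned 'RGBAGX0D', offset=18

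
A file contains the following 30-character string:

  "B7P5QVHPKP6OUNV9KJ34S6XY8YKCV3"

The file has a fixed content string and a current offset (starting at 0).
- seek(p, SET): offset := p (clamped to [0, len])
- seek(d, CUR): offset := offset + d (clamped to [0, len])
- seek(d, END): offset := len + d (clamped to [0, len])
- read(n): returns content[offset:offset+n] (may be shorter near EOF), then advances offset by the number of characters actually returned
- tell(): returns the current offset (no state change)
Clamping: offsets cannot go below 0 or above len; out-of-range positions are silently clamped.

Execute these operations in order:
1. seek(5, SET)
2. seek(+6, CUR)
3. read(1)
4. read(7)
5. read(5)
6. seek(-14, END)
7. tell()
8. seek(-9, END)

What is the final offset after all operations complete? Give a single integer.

After 1 (seek(5, SET)): offset=5
After 2 (seek(+6, CUR)): offset=11
After 3 (read(1)): returned 'O', offset=12
After 4 (read(7)): returned 'UNV9KJ3', offset=19
After 5 (read(5)): returned '4S6XY', offset=24
After 6 (seek(-14, END)): offset=16
After 7 (tell()): offset=16
After 8 (seek(-9, END)): offset=21

Answer: 21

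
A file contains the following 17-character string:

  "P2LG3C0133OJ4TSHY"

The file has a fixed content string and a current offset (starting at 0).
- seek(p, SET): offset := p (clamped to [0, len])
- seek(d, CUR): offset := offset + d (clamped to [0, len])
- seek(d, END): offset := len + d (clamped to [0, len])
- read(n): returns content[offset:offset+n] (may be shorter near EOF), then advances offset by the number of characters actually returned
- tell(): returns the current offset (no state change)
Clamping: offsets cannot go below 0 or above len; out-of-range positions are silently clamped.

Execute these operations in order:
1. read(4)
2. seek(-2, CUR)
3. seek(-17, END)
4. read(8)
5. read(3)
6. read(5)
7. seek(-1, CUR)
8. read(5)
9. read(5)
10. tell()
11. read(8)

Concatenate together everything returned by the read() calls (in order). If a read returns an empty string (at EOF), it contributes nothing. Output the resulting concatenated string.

After 1 (read(4)): returned 'P2LG', offset=4
After 2 (seek(-2, CUR)): offset=2
After 3 (seek(-17, END)): offset=0
After 4 (read(8)): returned 'P2LG3C01', offset=8
After 5 (read(3)): returned '33O', offset=11
After 6 (read(5)): returned 'J4TSH', offset=16
After 7 (seek(-1, CUR)): offset=15
After 8 (read(5)): returned 'HY', offset=17
After 9 (read(5)): returned '', offset=17
After 10 (tell()): offset=17
After 11 (read(8)): returned '', offset=17

Answer: P2LGP2LG3C0133OJ4TSHHY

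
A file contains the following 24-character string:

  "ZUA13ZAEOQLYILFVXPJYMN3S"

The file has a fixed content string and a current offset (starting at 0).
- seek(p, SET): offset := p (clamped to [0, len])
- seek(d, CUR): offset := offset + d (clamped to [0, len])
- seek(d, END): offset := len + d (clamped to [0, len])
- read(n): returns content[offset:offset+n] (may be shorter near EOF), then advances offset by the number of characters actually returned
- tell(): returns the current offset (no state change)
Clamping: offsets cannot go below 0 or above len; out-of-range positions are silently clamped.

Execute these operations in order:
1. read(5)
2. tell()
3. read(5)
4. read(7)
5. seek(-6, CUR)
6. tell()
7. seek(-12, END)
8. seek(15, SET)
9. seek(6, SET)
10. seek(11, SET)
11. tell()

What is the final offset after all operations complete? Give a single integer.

After 1 (read(5)): returned 'ZUA13', offset=5
After 2 (tell()): offset=5
After 3 (read(5)): returned 'ZAEOQ', offset=10
After 4 (read(7)): returned 'LYILFVX', offset=17
After 5 (seek(-6, CUR)): offset=11
After 6 (tell()): offset=11
After 7 (seek(-12, END)): offset=12
After 8 (seek(15, SET)): offset=15
After 9 (seek(6, SET)): offset=6
After 10 (seek(11, SET)): offset=11
After 11 (tell()): offset=11

Answer: 11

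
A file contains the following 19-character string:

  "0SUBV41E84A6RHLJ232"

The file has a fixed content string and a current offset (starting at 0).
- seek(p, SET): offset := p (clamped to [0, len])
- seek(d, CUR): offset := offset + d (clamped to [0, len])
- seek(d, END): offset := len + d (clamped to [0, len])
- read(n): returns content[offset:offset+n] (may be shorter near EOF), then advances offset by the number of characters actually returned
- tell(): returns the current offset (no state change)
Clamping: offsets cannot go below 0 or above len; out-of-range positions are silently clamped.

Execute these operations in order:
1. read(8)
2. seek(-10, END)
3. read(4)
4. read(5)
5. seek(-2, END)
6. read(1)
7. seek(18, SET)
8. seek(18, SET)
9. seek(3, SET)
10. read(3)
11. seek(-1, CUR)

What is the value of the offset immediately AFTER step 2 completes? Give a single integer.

Answer: 9

Derivation:
After 1 (read(8)): returned '0SUBV41E', offset=8
After 2 (seek(-10, END)): offset=9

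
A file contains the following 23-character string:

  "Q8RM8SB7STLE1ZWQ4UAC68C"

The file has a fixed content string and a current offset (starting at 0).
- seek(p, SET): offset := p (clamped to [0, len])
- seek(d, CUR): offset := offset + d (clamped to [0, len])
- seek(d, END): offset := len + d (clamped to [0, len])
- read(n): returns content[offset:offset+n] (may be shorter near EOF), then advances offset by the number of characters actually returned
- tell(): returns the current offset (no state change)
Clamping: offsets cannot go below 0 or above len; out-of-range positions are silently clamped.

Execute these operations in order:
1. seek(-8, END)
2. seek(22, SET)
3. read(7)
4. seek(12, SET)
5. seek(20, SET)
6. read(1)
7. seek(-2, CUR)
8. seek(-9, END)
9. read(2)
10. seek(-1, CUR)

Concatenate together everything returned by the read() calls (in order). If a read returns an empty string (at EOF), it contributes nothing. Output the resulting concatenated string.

After 1 (seek(-8, END)): offset=15
After 2 (seek(22, SET)): offset=22
After 3 (read(7)): returned 'C', offset=23
After 4 (seek(12, SET)): offset=12
After 5 (seek(20, SET)): offset=20
After 6 (read(1)): returned '6', offset=21
After 7 (seek(-2, CUR)): offset=19
After 8 (seek(-9, END)): offset=14
After 9 (read(2)): returned 'WQ', offset=16
After 10 (seek(-1, CUR)): offset=15

Answer: C6WQ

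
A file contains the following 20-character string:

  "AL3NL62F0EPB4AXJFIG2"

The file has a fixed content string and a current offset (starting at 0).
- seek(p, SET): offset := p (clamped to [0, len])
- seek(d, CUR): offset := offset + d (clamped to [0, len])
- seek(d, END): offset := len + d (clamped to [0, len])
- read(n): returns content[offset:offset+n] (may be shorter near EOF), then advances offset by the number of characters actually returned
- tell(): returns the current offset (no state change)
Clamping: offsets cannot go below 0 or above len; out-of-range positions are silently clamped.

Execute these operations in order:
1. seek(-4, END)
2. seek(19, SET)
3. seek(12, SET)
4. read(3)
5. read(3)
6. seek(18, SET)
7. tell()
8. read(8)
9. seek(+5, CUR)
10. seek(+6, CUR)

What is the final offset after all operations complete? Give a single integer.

After 1 (seek(-4, END)): offset=16
After 2 (seek(19, SET)): offset=19
After 3 (seek(12, SET)): offset=12
After 4 (read(3)): returned '4AX', offset=15
After 5 (read(3)): returned 'JFI', offset=18
After 6 (seek(18, SET)): offset=18
After 7 (tell()): offset=18
After 8 (read(8)): returned 'G2', offset=20
After 9 (seek(+5, CUR)): offset=20
After 10 (seek(+6, CUR)): offset=20

Answer: 20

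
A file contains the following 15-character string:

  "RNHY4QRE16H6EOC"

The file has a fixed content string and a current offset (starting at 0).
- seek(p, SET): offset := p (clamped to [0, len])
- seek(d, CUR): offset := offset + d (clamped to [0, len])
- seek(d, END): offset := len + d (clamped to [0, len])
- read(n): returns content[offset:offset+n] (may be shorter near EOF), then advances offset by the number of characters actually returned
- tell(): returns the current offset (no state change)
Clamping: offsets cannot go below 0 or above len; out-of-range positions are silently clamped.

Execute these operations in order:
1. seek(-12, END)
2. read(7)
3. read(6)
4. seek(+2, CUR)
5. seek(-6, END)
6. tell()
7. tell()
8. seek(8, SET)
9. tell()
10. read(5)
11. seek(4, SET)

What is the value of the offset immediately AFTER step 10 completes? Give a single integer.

Answer: 13

Derivation:
After 1 (seek(-12, END)): offset=3
After 2 (read(7)): returned 'Y4QRE16', offset=10
After 3 (read(6)): returned 'H6EOC', offset=15
After 4 (seek(+2, CUR)): offset=15
After 5 (seek(-6, END)): offset=9
After 6 (tell()): offset=9
After 7 (tell()): offset=9
After 8 (seek(8, SET)): offset=8
After 9 (tell()): offset=8
After 10 (read(5)): returned '16H6E', offset=13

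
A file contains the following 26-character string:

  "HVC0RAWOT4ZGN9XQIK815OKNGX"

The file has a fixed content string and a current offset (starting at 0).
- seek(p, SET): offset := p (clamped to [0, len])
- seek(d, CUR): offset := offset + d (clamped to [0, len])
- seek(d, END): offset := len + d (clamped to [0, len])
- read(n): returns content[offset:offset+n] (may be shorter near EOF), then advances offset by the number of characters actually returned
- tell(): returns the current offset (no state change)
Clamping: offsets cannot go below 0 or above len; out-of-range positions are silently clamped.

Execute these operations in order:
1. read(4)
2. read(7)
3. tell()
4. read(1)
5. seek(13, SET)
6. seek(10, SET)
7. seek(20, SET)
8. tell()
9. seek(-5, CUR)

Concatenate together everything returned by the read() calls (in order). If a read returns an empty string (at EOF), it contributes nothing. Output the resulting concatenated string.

Answer: HVC0RAWOT4ZG

Derivation:
After 1 (read(4)): returned 'HVC0', offset=4
After 2 (read(7)): returned 'RAWOT4Z', offset=11
After 3 (tell()): offset=11
After 4 (read(1)): returned 'G', offset=12
After 5 (seek(13, SET)): offset=13
After 6 (seek(10, SET)): offset=10
After 7 (seek(20, SET)): offset=20
After 8 (tell()): offset=20
After 9 (seek(-5, CUR)): offset=15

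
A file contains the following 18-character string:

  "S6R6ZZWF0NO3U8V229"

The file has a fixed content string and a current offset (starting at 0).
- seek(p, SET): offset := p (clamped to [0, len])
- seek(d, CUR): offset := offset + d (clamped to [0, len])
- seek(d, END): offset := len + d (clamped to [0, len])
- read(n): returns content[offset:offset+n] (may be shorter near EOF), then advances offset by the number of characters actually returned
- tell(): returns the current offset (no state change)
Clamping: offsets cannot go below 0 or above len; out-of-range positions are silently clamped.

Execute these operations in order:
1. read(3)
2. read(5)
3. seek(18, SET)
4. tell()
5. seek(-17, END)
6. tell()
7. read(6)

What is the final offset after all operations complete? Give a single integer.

Answer: 7

Derivation:
After 1 (read(3)): returned 'S6R', offset=3
After 2 (read(5)): returned '6ZZWF', offset=8
After 3 (seek(18, SET)): offset=18
After 4 (tell()): offset=18
After 5 (seek(-17, END)): offset=1
After 6 (tell()): offset=1
After 7 (read(6)): returned '6R6ZZW', offset=7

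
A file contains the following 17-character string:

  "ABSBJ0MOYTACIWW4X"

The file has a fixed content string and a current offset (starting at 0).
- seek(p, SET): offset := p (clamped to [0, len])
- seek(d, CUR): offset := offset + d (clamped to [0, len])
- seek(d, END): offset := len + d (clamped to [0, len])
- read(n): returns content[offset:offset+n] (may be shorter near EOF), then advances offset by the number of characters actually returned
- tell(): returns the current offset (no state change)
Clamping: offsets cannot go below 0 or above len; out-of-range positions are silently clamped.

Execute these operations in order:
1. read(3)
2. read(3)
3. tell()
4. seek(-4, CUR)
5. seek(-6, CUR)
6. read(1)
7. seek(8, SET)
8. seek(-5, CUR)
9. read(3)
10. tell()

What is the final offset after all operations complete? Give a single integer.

Answer: 6

Derivation:
After 1 (read(3)): returned 'ABS', offset=3
After 2 (read(3)): returned 'BJ0', offset=6
After 3 (tell()): offset=6
After 4 (seek(-4, CUR)): offset=2
After 5 (seek(-6, CUR)): offset=0
After 6 (read(1)): returned 'A', offset=1
After 7 (seek(8, SET)): offset=8
After 8 (seek(-5, CUR)): offset=3
After 9 (read(3)): returned 'BJ0', offset=6
After 10 (tell()): offset=6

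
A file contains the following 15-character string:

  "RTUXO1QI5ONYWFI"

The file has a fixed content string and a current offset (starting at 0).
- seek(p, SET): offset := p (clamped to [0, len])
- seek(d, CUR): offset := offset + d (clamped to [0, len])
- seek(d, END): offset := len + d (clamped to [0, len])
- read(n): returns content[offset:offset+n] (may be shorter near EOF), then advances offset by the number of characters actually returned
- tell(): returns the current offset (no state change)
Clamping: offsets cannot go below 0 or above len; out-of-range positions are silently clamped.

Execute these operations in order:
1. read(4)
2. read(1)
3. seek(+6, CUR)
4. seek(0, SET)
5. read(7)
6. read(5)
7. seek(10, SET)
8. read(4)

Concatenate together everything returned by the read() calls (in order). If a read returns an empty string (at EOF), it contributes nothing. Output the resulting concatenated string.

After 1 (read(4)): returned 'RTUX', offset=4
After 2 (read(1)): returned 'O', offset=5
After 3 (seek(+6, CUR)): offset=11
After 4 (seek(0, SET)): offset=0
After 5 (read(7)): returned 'RTUXO1Q', offset=7
After 6 (read(5)): returned 'I5ONY', offset=12
After 7 (seek(10, SET)): offset=10
After 8 (read(4)): returned 'NYWF', offset=14

Answer: RTUXORTUXO1QI5ONYNYWF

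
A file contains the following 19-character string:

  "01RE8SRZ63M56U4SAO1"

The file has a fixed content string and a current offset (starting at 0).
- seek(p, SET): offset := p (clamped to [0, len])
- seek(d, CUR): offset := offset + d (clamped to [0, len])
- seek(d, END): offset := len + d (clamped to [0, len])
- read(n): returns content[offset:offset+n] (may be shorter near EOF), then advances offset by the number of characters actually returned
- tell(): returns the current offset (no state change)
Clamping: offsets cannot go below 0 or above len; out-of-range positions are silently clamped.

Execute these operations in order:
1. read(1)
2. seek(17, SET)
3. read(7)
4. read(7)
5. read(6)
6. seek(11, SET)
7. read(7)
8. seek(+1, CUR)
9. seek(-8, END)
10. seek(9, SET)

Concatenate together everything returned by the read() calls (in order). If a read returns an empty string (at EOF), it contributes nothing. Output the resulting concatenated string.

Answer: 0O156U4SAO

Derivation:
After 1 (read(1)): returned '0', offset=1
After 2 (seek(17, SET)): offset=17
After 3 (read(7)): returned 'O1', offset=19
After 4 (read(7)): returned '', offset=19
After 5 (read(6)): returned '', offset=19
After 6 (seek(11, SET)): offset=11
After 7 (read(7)): returned '56U4SAO', offset=18
After 8 (seek(+1, CUR)): offset=19
After 9 (seek(-8, END)): offset=11
After 10 (seek(9, SET)): offset=9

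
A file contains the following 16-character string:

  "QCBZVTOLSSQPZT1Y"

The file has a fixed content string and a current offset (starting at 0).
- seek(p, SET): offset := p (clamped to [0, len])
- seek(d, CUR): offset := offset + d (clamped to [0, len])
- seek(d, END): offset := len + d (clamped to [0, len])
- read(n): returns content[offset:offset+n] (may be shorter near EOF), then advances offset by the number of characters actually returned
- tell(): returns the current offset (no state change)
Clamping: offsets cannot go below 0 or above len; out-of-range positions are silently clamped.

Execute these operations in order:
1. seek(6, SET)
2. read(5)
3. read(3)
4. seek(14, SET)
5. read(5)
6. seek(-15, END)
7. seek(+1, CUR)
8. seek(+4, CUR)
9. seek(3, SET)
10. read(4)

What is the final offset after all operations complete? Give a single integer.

After 1 (seek(6, SET)): offset=6
After 2 (read(5)): returned 'OLSSQ', offset=11
After 3 (read(3)): returned 'PZT', offset=14
After 4 (seek(14, SET)): offset=14
After 5 (read(5)): returned '1Y', offset=16
After 6 (seek(-15, END)): offset=1
After 7 (seek(+1, CUR)): offset=2
After 8 (seek(+4, CUR)): offset=6
After 9 (seek(3, SET)): offset=3
After 10 (read(4)): returned 'ZVTO', offset=7

Answer: 7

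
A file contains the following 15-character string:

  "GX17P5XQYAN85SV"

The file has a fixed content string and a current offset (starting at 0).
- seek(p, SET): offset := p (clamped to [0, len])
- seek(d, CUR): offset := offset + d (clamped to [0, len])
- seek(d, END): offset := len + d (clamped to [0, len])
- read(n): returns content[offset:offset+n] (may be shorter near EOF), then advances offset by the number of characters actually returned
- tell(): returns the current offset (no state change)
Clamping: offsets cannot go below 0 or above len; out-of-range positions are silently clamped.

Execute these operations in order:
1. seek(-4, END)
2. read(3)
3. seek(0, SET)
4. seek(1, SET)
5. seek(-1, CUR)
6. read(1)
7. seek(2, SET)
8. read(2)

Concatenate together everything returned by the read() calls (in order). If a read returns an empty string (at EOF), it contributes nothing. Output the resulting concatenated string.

Answer: 85SG17

Derivation:
After 1 (seek(-4, END)): offset=11
After 2 (read(3)): returned '85S', offset=14
After 3 (seek(0, SET)): offset=0
After 4 (seek(1, SET)): offset=1
After 5 (seek(-1, CUR)): offset=0
After 6 (read(1)): returned 'G', offset=1
After 7 (seek(2, SET)): offset=2
After 8 (read(2)): returned '17', offset=4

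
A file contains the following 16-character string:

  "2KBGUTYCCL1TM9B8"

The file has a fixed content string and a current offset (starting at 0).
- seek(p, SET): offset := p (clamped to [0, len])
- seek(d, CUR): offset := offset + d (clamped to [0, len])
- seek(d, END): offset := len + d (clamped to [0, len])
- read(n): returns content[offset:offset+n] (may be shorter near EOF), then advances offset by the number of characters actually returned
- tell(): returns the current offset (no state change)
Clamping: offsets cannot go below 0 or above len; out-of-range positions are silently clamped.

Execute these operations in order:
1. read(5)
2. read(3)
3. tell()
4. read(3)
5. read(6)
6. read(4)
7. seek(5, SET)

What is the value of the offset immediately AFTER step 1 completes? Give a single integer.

After 1 (read(5)): returned '2KBGU', offset=5

Answer: 5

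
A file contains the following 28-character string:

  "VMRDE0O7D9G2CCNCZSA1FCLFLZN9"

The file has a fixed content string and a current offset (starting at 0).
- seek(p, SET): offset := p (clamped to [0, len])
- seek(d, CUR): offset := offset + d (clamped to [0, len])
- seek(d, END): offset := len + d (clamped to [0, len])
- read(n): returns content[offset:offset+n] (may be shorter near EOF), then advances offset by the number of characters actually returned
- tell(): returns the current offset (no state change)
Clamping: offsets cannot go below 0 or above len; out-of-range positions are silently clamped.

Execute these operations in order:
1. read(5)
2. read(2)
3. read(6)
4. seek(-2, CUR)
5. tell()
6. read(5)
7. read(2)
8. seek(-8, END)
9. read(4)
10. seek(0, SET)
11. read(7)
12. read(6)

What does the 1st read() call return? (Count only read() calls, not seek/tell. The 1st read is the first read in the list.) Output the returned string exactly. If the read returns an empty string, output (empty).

After 1 (read(5)): returned 'VMRDE', offset=5
After 2 (read(2)): returned '0O', offset=7
After 3 (read(6)): returned '7D9G2C', offset=13
After 4 (seek(-2, CUR)): offset=11
After 5 (tell()): offset=11
After 6 (read(5)): returned '2CCNC', offset=16
After 7 (read(2)): returned 'ZS', offset=18
After 8 (seek(-8, END)): offset=20
After 9 (read(4)): returned 'FCLF', offset=24
After 10 (seek(0, SET)): offset=0
After 11 (read(7)): returned 'VMRDE0O', offset=7
After 12 (read(6)): returned '7D9G2C', offset=13

Answer: VMRDE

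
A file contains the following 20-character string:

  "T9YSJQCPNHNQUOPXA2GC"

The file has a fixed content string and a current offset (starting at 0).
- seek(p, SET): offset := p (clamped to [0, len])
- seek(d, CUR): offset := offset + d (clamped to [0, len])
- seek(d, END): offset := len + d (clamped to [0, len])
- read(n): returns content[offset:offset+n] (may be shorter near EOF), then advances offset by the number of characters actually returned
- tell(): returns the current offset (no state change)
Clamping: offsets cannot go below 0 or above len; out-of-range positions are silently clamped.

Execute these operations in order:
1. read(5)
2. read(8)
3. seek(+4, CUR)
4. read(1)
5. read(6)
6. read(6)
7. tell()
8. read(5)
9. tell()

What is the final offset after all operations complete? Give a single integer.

After 1 (read(5)): returned 'T9YSJ', offset=5
After 2 (read(8)): returned 'QCPNHNQU', offset=13
After 3 (seek(+4, CUR)): offset=17
After 4 (read(1)): returned '2', offset=18
After 5 (read(6)): returned 'GC', offset=20
After 6 (read(6)): returned '', offset=20
After 7 (tell()): offset=20
After 8 (read(5)): returned '', offset=20
After 9 (tell()): offset=20

Answer: 20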